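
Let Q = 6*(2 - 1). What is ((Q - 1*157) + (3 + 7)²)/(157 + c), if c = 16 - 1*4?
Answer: -51/169 ≈ -0.30177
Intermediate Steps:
Q = 6 (Q = 6*1 = 6)
c = 12 (c = 16 - 4 = 12)
((Q - 1*157) + (3 + 7)²)/(157 + c) = ((6 - 1*157) + (3 + 7)²)/(157 + 12) = ((6 - 157) + 10²)/169 = (-151 + 100)*(1/169) = -51*1/169 = -51/169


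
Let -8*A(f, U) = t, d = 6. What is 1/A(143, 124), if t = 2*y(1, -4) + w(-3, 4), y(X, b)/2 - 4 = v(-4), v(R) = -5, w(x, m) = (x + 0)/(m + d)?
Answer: 80/43 ≈ 1.8605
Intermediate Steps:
w(x, m) = x/(6 + m) (w(x, m) = (x + 0)/(m + 6) = x/(6 + m))
y(X, b) = -2 (y(X, b) = 8 + 2*(-5) = 8 - 10 = -2)
t = -43/10 (t = 2*(-2) - 3/(6 + 4) = -4 - 3/10 = -43/10 ≈ -4.3000)
A(f, U) = 43/80 (A(f, U) = -1/8*(-43/10) = 43/80)
1/A(143, 124) = 1/(43/80) = 80/43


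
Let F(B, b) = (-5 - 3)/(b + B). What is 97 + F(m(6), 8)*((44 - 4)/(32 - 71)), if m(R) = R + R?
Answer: 3799/39 ≈ 97.410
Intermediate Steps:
m(R) = 2*R
F(B, b) = -8/(B + b)
97 + F(m(6), 8)*((44 - 4)/(32 - 71)) = 97 + (-8/(2*6 + 8))*((44 - 4)/(32 - 71)) = 97 + (-8/(12 + 8))*(40/(-39)) = 97 + (-8/20)*(40*(-1/39)) = 97 - 8*1/20*(-40/39) = 97 - ⅖*(-40/39) = 97 + 16/39 = 3799/39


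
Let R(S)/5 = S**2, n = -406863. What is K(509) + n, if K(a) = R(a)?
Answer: 888542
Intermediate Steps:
R(S) = 5*S**2
K(a) = 5*a**2
K(509) + n = 5*509**2 - 406863 = 5*259081 - 406863 = 1295405 - 406863 = 888542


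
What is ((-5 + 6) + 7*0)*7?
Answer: 7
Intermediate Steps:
((-5 + 6) + 7*0)*7 = (1 + 0)*7 = 1*7 = 7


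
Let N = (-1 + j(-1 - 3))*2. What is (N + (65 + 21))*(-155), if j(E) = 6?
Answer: -14880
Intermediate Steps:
N = 10 (N = (-1 + 6)*2 = 5*2 = 10)
(N + (65 + 21))*(-155) = (10 + (65 + 21))*(-155) = (10 + 86)*(-155) = 96*(-155) = -14880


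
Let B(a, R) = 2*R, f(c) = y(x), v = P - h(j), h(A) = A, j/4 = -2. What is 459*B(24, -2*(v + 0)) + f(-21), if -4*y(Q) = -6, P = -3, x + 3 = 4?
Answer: -18357/2 ≈ -9178.5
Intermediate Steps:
x = 1 (x = -3 + 4 = 1)
j = -8 (j = 4*(-2) = -8)
v = 5 (v = -3 - 1*(-8) = -3 + 8 = 5)
y(Q) = 3/2 (y(Q) = -¼*(-6) = 3/2)
f(c) = 3/2
459*B(24, -2*(v + 0)) + f(-21) = 459*(2*(-2*(5 + 0))) + 3/2 = 459*(2*(-2*5)) + 3/2 = 459*(2*(-10)) + 3/2 = 459*(-20) + 3/2 = -9180 + 3/2 = -18357/2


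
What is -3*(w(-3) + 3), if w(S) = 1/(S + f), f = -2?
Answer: -42/5 ≈ -8.4000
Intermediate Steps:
w(S) = 1/(-2 + S) (w(S) = 1/(S - 2) = 1/(-2 + S))
-3*(w(-3) + 3) = -3*(1/(-2 - 3) + 3) = -3*(1/(-5) + 3) = -3*(-⅕ + 3) = -3*14/5 = -42/5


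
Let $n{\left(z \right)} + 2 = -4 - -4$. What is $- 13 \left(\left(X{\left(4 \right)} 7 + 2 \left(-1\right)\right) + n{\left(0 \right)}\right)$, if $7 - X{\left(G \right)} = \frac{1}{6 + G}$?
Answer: $- \frac{5759}{10} \approx -575.9$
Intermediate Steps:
$X{\left(G \right)} = 7 - \frac{1}{6 + G}$
$n{\left(z \right)} = -2$ ($n{\left(z \right)} = -2 - 0 = -2 + \left(-4 + 4\right) = -2 + 0 = -2$)
$- 13 \left(\left(X{\left(4 \right)} 7 + 2 \left(-1\right)\right) + n{\left(0 \right)}\right) = - 13 \left(\left(\frac{41 + 7 \cdot 4}{6 + 4} \cdot 7 + 2 \left(-1\right)\right) - 2\right) = - 13 \left(\left(\frac{41 + 28}{10} \cdot 7 - 2\right) - 2\right) = - 13 \left(\left(\frac{1}{10} \cdot 69 \cdot 7 - 2\right) - 2\right) = - 13 \left(\left(\frac{69}{10} \cdot 7 - 2\right) - 2\right) = - 13 \left(\left(\frac{483}{10} - 2\right) - 2\right) = - 13 \left(\frac{463}{10} - 2\right) = \left(-13\right) \frac{443}{10} = - \frac{5759}{10}$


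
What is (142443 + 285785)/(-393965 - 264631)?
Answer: -107057/164649 ≈ -0.65021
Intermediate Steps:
(142443 + 285785)/(-393965 - 264631) = 428228/(-658596) = 428228*(-1/658596) = -107057/164649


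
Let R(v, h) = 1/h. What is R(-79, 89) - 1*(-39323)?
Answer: 3499748/89 ≈ 39323.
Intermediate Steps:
R(-79, 89) - 1*(-39323) = 1/89 - 1*(-39323) = 1/89 + 39323 = 3499748/89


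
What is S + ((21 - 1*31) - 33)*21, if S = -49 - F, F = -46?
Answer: -906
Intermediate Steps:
S = -3 (S = -49 - 1*(-46) = -49 + 46 = -3)
S + ((21 - 1*31) - 33)*21 = -3 + ((21 - 1*31) - 33)*21 = -3 + ((21 - 31) - 33)*21 = -3 + (-10 - 33)*21 = -3 - 43*21 = -3 - 903 = -906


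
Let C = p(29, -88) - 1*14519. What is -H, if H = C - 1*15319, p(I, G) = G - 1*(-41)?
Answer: 29885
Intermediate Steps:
p(I, G) = 41 + G (p(I, G) = G + 41 = 41 + G)
C = -14566 (C = (41 - 88) - 1*14519 = -47 - 14519 = -14566)
H = -29885 (H = -14566 - 1*15319 = -14566 - 15319 = -29885)
-H = -1*(-29885) = 29885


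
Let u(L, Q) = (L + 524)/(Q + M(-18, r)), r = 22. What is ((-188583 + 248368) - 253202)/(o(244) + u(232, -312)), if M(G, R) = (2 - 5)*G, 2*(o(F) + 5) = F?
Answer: -8316931/4905 ≈ -1695.6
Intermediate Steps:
o(F) = -5 + F/2
M(G, R) = -3*G
u(L, Q) = (524 + L)/(54 + Q) (u(L, Q) = (L + 524)/(Q - 3*(-18)) = (524 + L)/(Q + 54) = (524 + L)/(54 + Q))
((-188583 + 248368) - 253202)/(o(244) + u(232, -312)) = ((-188583 + 248368) - 253202)/((-5 + (½)*244) + (524 + 232)/(54 - 312)) = (59785 - 253202)/((-5 + 122) + 756/(-258)) = -193417/(117 - 1/258*756) = -193417/(117 - 126/43) = -193417/4905/43 = -193417*43/4905 = -8316931/4905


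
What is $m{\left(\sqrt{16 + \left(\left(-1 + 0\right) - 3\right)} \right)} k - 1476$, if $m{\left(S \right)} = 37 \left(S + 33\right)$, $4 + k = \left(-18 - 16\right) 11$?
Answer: $-463014 - 27972 \sqrt{3} \approx -5.1146 \cdot 10^{5}$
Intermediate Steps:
$k = -378$ ($k = -4 + \left(-18 - 16\right) 11 = -4 - 374 = -378$)
$m{\left(S \right)} = 1221 + 37 S$ ($m{\left(S \right)} = 37 \left(33 + S\right) = 1221 + 37 S$)
$m{\left(\sqrt{16 + \left(\left(-1 + 0\right) - 3\right)} \right)} k - 1476 = \left(1221 + 37 \sqrt{16 + \left(\left(-1 + 0\right) - 3\right)}\right) \left(-378\right) - 1476 = \left(1221 + 37 \sqrt{16 - 4}\right) \left(-378\right) - 1476 = \left(1221 + 37 \sqrt{12}\right) \left(-378\right) - 1476 = \left(1221 + 37 \cdot 2 \sqrt{3}\right) \left(-378\right) - 1476 = \left(1221 + 74 \sqrt{3}\right) \left(-378\right) - 1476 = \left(-461538 - 27972 \sqrt{3}\right) - 1476 = -463014 - 27972 \sqrt{3}$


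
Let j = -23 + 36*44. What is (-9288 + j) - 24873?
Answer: -32600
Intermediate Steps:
j = 1561 (j = -23 + 1584 = 1561)
(-9288 + j) - 24873 = (-9288 + 1561) - 24873 = -7727 - 24873 = -32600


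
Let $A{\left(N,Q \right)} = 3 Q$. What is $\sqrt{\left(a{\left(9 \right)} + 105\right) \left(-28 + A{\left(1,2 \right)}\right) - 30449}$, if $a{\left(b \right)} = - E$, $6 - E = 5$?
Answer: $i \sqrt{32737} \approx 180.93 i$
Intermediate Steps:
$E = 1$ ($E = 6 - 5 = 1$)
$a{\left(b \right)} = -1$ ($a{\left(b \right)} = \left(-1\right) 1 = -1$)
$\sqrt{\left(a{\left(9 \right)} + 105\right) \left(-28 + A{\left(1,2 \right)}\right) - 30449} = \sqrt{\left(-1 + 105\right) \left(-28 + 3 \cdot 2\right) - 30449} = \sqrt{104 \left(-28 + 6\right) - 30449} = \sqrt{104 \left(-22\right) - 30449} = \sqrt{-2288 - 30449} = \sqrt{-32737} = i \sqrt{32737}$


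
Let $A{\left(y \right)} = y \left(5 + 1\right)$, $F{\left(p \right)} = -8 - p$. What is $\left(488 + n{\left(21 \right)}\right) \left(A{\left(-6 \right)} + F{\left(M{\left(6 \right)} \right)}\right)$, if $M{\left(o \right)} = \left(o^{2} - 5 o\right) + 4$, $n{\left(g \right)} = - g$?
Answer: $-25218$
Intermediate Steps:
$M{\left(o \right)} = 4 + o^{2} - 5 o$
$A{\left(y \right)} = 6 y$ ($A{\left(y \right)} = y 6 = 6 y$)
$\left(488 + n{\left(21 \right)}\right) \left(A{\left(-6 \right)} + F{\left(M{\left(6 \right)} \right)}\right) = \left(488 - 21\right) \left(6 \left(-6\right) - \left(48 - 30\right)\right) = \left(488 - 21\right) \left(-36 - 18\right) = 467 \left(-36 - 18\right) = 467 \left(-54\right) = -25218$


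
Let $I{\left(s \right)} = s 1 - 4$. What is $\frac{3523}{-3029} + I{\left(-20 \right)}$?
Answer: $- \frac{5863}{233} \approx -25.163$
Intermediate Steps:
$I{\left(s \right)} = -4 + s$ ($I{\left(s \right)} = s - 4 = -4 + s$)
$\frac{3523}{-3029} + I{\left(-20 \right)} = \frac{3523}{-3029} - 24 = 3523 \left(- \frac{1}{3029}\right) - 24 = - \frac{271}{233} - 24 = - \frac{5863}{233}$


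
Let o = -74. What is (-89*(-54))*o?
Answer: -355644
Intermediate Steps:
(-89*(-54))*o = -89*(-54)*(-74) = 4806*(-74) = -355644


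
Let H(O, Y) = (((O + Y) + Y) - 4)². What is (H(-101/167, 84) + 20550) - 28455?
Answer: 524117824/27889 ≈ 18793.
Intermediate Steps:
H(O, Y) = (-4 + O + 2*Y)² (H(O, Y) = ((O + 2*Y) - 4)² = (-4 + O + 2*Y)²)
(H(-101/167, 84) + 20550) - 28455 = ((-4 - 101/167 + 2*84)² + 20550) - 28455 = ((-4 - 101*1/167 + 168)² + 20550) - 28455 = ((-4 - 101/167 + 168)² + 20550) - 28455 = ((27287/167)² + 20550) - 28455 = (744580369/27889 + 20550) - 28455 = 1317699319/27889 - 28455 = 524117824/27889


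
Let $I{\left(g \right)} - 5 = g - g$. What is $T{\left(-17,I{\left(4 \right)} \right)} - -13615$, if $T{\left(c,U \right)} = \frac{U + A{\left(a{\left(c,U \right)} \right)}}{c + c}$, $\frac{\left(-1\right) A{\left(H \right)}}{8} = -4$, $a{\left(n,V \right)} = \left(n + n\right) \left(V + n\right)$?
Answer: $\frac{462873}{34} \approx 13614.0$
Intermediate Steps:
$a{\left(n,V \right)} = 2 n \left(V + n\right)$
$I{\left(g \right)} = 5$ ($I{\left(g \right)} = 5 + \left(g - g\right) = 5 + 0 = 5$)
$A{\left(H \right)} = 32$ ($A{\left(H \right)} = \left(-8\right) \left(-4\right) = 32$)
$T{\left(c,U \right)} = \frac{32 + U}{2 c}$ ($T{\left(c,U \right)} = \frac{U + 32}{c + c} = \frac{32 + U}{2 c}$)
$T{\left(-17,I{\left(4 \right)} \right)} - -13615 = \frac{32 + 5}{2 \left(-17\right)} - -13615 = \frac{1}{2} \left(- \frac{1}{17}\right) 37 + 13615 = - \frac{37}{34} + 13615 = \frac{462873}{34}$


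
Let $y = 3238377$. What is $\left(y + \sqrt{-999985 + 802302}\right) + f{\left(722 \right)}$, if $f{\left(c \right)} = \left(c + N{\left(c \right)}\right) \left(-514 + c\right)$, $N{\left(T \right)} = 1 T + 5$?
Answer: $3539769 + i \sqrt{197683} \approx 3.5398 \cdot 10^{6} + 444.62 i$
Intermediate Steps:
$N{\left(T \right)} = 5 + T$ ($N{\left(T \right)} = T + 5 = 5 + T$)
$f{\left(c \right)} = \left(-514 + c\right) \left(5 + 2 c\right)$ ($f{\left(c \right)} = \left(c + \left(5 + c\right)\right) \left(-514 + c\right) = \left(5 + 2 c\right) \left(-514 + c\right) = \left(-514 + c\right) \left(5 + 2 c\right)$)
$\left(y + \sqrt{-999985 + 802302}\right) + f{\left(722 \right)} = \left(3238377 + \sqrt{-999985 + 802302}\right) - \left(741176 - 1042568\right) = \left(3238377 + \sqrt{-197683}\right) - -301392 = \left(3238377 + i \sqrt{197683}\right) - -301392 = \left(3238377 + i \sqrt{197683}\right) + 301392 = 3539769 + i \sqrt{197683}$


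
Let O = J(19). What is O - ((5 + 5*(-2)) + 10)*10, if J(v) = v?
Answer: -31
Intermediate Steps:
O = 19
O - ((5 + 5*(-2)) + 10)*10 = 19 - ((5 + 5*(-2)) + 10)*10 = 19 - ((5 - 10) + 10)*10 = 19 - (-5 + 10)*10 = 19 - 5*10 = 19 - 1*50 = 19 - 50 = -31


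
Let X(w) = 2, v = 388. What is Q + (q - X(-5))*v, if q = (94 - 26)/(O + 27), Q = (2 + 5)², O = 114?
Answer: -76123/141 ≈ -539.88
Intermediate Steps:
Q = 49 (Q = 7² = 49)
q = 68/141 (q = (94 - 26)/(114 + 27) = 68/141 ≈ 0.48227)
Q + (q - X(-5))*v = 49 + (68/141 - 1*2)*388 = 49 + (68/141 - 2)*388 = 49 - 214/141*388 = 49 - 83032/141 = -76123/141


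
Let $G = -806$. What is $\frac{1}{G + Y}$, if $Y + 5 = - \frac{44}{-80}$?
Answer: $- \frac{20}{16209} \approx -0.0012339$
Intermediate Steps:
$Y = - \frac{89}{20}$ ($Y = -5 - \frac{44}{-80} = -5 - 44 \left(- \frac{1}{80}\right) = -5 - - \frac{11}{20} = -5 + \frac{11}{20} = - \frac{89}{20} \approx -4.45$)
$\frac{1}{G + Y} = \frac{1}{-806 - \frac{89}{20}} = \frac{1}{- \frac{16209}{20}} = - \frac{20}{16209}$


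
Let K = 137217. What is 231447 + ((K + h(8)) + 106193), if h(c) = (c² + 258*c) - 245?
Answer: 476740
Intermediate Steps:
h(c) = -245 + c² + 258*c
231447 + ((K + h(8)) + 106193) = 231447 + ((137217 + (-245 + 8² + 258*8)) + 106193) = 231447 + ((137217 + (-245 + 64 + 2064)) + 106193) = 231447 + ((137217 + 1883) + 106193) = 231447 + (139100 + 106193) = 231447 + 245293 = 476740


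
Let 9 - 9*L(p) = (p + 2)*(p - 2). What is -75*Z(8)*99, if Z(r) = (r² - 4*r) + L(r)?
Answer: -195525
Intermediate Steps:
L(p) = 1 - (-2 + p)*(2 + p)/9 (L(p) = 1 - (p + 2)*(p - 2)/9 = 1 - (2 + p)*(-2 + p)/9 = 1 - (-2 + p)*(2 + p)/9)
Z(r) = 13/9 - 4*r + 8*r²/9 (Z(r) = (r² - 4*r) + (13/9 - r²/9) = 13/9 - 4*r + 8*r²/9)
-75*Z(8)*99 = -75*(13/9 - 4*8 + (8/9)*8²)*99 = -75*(13/9 - 32 + (8/9)*64)*99 = -75*(13/9 - 32 + 512/9)*99 = -75*79/3*99 = -1975*99 = -195525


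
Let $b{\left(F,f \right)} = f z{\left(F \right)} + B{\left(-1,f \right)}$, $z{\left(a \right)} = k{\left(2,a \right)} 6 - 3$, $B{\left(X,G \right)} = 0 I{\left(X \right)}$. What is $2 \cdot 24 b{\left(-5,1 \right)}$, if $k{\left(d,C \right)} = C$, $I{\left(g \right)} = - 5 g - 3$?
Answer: $-1584$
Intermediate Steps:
$I{\left(g \right)} = -3 - 5 g$
$B{\left(X,G \right)} = 0$ ($B{\left(X,G \right)} = 0 \left(-3 - 5 X\right) = 0$)
$z{\left(a \right)} = -3 + 6 a$ ($z{\left(a \right)} = a 6 - 3 = 6 a - 3 = -3 + 6 a$)
$b{\left(F,f \right)} = f \left(-3 + 6 F\right)$ ($b{\left(F,f \right)} = f \left(-3 + 6 F\right) + 0 = f \left(-3 + 6 F\right)$)
$2 \cdot 24 b{\left(-5,1 \right)} = 2 \cdot 24 \cdot 3 \cdot 1 \left(-1 + 2 \left(-5\right)\right) = 48 \cdot 3 \cdot 1 \left(-1 - 10\right) = 48 \cdot 3 \cdot 1 \left(-11\right) = 48 \left(-33\right) = -1584$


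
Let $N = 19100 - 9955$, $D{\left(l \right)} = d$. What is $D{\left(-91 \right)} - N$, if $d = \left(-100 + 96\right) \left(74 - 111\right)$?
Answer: $-8997$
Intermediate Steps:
$d = 148$ ($d = \left(-4\right) \left(-37\right) = 148$)
$D{\left(l \right)} = 148$
$N = 9145$
$D{\left(-91 \right)} - N = 148 - 9145 = -8997$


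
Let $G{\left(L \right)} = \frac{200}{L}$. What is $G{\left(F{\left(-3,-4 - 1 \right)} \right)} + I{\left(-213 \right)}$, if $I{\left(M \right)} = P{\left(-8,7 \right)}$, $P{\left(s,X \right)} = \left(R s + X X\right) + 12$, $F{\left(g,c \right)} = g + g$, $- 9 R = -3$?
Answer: $25$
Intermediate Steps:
$R = \frac{1}{3}$ ($R = \left(- \frac{1}{9}\right) \left(-3\right) = \frac{1}{3} \approx 0.33333$)
$F{\left(g,c \right)} = 2 g$
$P{\left(s,X \right)} = 12 + X^{2} + \frac{s}{3}$ ($P{\left(s,X \right)} = \left(\frac{s}{3} + X X\right) + 12 = \left(\frac{s}{3} + X^{2}\right) + 12 = \left(X^{2} + \frac{s}{3}\right) + 12 = 12 + X^{2} + \frac{s}{3}$)
$I{\left(M \right)} = \frac{175}{3}$ ($I{\left(M \right)} = 12 + 7^{2} + \frac{1}{3} \left(-8\right) = 12 + 49 - \frac{8}{3} = \frac{175}{3}$)
$G{\left(F{\left(-3,-4 - 1 \right)} \right)} + I{\left(-213 \right)} = \frac{200}{2 \left(-3\right)} + \frac{175}{3} = \frac{200}{-6} + \frac{175}{3} = 200 \left(- \frac{1}{6}\right) + \frac{175}{3} = - \frac{100}{3} + \frac{175}{3} = 25$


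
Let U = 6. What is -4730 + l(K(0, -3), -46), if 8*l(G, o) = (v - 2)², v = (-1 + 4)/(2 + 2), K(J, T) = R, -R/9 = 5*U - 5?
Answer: -605415/128 ≈ -4729.8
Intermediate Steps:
R = -225 (R = -9*(5*6 - 5) = -9*(30 - 5) = -9*25 = -225)
K(J, T) = -225
v = ¾ (v = 3/4 = 3*(¼) = ¾ ≈ 0.75000)
l(G, o) = 25/128 (l(G, o) = (¾ - 2)²/8 = (-5/4)²/8 = (⅛)*(25/16) = 25/128)
-4730 + l(K(0, -3), -46) = -4730 + 25/128 = -605415/128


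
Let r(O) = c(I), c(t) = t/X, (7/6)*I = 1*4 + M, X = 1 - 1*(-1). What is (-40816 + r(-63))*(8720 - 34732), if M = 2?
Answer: 1061638904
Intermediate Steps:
X = 2 (X = 1 + 1 = 2)
I = 36/7 (I = 6*(1*4 + 2)/7 = 6*(4 + 2)/7 = (6/7)*6 = 36/7 ≈ 5.1429)
c(t) = t/2
r(O) = 18/7 (r(O) = (½)*(36/7) = 18/7)
(-40816 + r(-63))*(8720 - 34732) = (-40816 + 18/7)*(8720 - 34732) = -285694/7*(-26012) = 1061638904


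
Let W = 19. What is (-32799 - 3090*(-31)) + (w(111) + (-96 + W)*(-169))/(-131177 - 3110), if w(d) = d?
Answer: 8458859293/134287 ≈ 62991.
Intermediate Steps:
(-32799 - 3090*(-31)) + (w(111) + (-96 + W)*(-169))/(-131177 - 3110) = (-32799 - 3090*(-31)) + (111 + (-96 + 19)*(-169))/(-131177 - 3110) = (-32799 + 95790) + (111 - 77*(-169))/(-134287) = 62991 + (111 + 13013)*(-1/134287) = 62991 + 13124*(-1/134287) = 62991 - 13124/134287 = 8458859293/134287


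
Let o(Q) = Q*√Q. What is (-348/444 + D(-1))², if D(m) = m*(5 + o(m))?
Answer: 44427/1369 - 428*I/37 ≈ 32.452 - 11.568*I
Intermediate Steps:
o(Q) = Q^(3/2)
D(m) = m*(5 + m^(3/2))
(-348/444 + D(-1))² = (-348/444 - (5 + (-1)^(3/2)))² = (-348*1/444 - (5 - I))² = (-29/37 + (-5 + I))² = (-214/37 + I)²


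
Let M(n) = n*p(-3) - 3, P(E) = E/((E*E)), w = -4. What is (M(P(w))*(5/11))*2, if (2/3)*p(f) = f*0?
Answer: -30/11 ≈ -2.7273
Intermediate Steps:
p(f) = 0 (p(f) = 3*(f*0)/2 = (3/2)*0 = 0)
P(E) = 1/E (P(E) = E/(E**2) = E/E**2 = 1/E)
M(n) = -3 (M(n) = n*0 - 3 = 0 - 3 = -3)
(M(P(w))*(5/11))*2 = -15/11*2 = -30/11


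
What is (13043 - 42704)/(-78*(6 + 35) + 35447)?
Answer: -29661/32249 ≈ -0.91975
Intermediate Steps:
(13043 - 42704)/(-78*(6 + 35) + 35447) = -29661/(-78*41 + 35447) = -29661/(-3198 + 35447) = -29661/32249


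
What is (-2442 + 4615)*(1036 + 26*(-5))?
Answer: 1968738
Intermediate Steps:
(-2442 + 4615)*(1036 + 26*(-5)) = 2173*(1036 - 130) = 2173*906 = 1968738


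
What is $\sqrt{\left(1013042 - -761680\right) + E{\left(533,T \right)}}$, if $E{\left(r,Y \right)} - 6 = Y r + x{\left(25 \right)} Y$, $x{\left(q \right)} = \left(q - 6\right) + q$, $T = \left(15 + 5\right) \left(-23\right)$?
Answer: $2 \sqrt{377327} \approx 1228.5$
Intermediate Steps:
$T = -460$ ($T = 20 \left(-23\right) = -460$)
$x{\left(q \right)} = -6 + 2 q$ ($x{\left(q \right)} = \left(-6 + q\right) + q = -6 + 2 q$)
$E{\left(r,Y \right)} = 6 + 44 Y + Y r$ ($E{\left(r,Y \right)} = 6 + \left(Y r + \left(-6 + 2 \cdot 25\right) Y\right) = 6 + \left(Y r + \left(-6 + 50\right) Y\right) = 6 + \left(Y r + 44 Y\right) = 6 + \left(44 Y + Y r\right) = 6 + 44 Y + Y r$)
$\sqrt{\left(1013042 - -761680\right) + E{\left(533,T \right)}} = \sqrt{\left(1013042 - -761680\right) + \left(6 + 44 \left(-460\right) - 245180\right)} = \sqrt{\left(1013042 + 761680\right) - 265414} = \sqrt{1774722 - 265414} = \sqrt{1509308} = 2 \sqrt{377327}$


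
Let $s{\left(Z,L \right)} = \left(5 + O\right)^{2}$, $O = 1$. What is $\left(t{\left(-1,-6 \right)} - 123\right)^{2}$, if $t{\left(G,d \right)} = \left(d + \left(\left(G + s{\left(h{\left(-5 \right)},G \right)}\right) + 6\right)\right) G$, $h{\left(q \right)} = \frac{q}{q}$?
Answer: $24964$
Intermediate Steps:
$h{\left(q \right)} = 1$
$s{\left(Z,L \right)} = 36$ ($s{\left(Z,L \right)} = \left(5 + 1\right)^{2} = 6^{2} = 36$)
$t{\left(G,d \right)} = G \left(42 + G + d\right)$ ($t{\left(G,d \right)} = \left(d + \left(\left(G + 36\right) + 6\right)\right) G = \left(d + \left(\left(36 + G\right) + 6\right)\right) G = \left(d + \left(42 + G\right)\right) G = \left(42 + G + d\right) G = G \left(42 + G + d\right)$)
$\left(t{\left(-1,-6 \right)} - 123\right)^{2} = \left(- (42 - 1 - 6) - 123\right)^{2} = \left(\left(-1\right) 35 - 123\right)^{2} = \left(-35 - 123\right)^{2} = \left(-158\right)^{2} = 24964$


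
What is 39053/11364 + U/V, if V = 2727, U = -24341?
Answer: -561431/102276 ≈ -5.4894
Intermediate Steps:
39053/11364 + U/V = 39053/11364 - 24341/2727 = 39053*(1/11364) - 24341*1/2727 = 39053/11364 - 241/27 = -561431/102276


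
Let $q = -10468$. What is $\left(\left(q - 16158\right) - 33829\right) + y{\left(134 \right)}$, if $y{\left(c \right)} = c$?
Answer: $-60321$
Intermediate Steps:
$\left(\left(q - 16158\right) - 33829\right) + y{\left(134 \right)} = \left(\left(-10468 - 16158\right) - 33829\right) + 134 = \left(-26626 - 33829\right) + 134 = -60455 + 134 = -60321$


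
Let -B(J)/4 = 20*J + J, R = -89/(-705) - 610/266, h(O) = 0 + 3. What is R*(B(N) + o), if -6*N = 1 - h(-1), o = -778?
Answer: 163769528/93765 ≈ 1746.6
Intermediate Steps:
h(O) = 3
R = -203188/93765 (R = -89*(-1/705) - 610*1/266 = 89/705 - 305/133 = -203188/93765 ≈ -2.1670)
N = 1/3 (N = -(1 - 1*3)/6 = -(1 - 3)/6 = -1/6*(-2) = 1/3 ≈ 0.33333)
B(J) = -84*J (B(J) = -4*(20*J + J) = -84*J)
R*(B(N) + o) = -203188*(-84*1/3 - 778)/93765 = -203188*(-28 - 778)/93765 = -203188/93765*(-806) = 163769528/93765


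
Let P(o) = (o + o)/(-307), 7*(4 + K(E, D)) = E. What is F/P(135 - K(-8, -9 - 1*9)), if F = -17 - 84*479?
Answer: 86503697/1962 ≈ 44090.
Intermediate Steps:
K(E, D) = -4 + E/7
F = -40253 (F = -17 - 40236 = -40253)
P(o) = -2*o/307 (P(o) = (2*o)*(-1/307) = -2*o/307)
F/P(135 - K(-8, -9 - 1*9)) = -40253*(-307/(2*(135 - (-4 + (⅐)*(-8))))) = -40253*(-307/(2*(135 - (-4 - 8/7)))) = -40253*(-307/(2*(135 - 1*(-36/7)))) = -40253*(-307/(2*(135 + 36/7))) = -40253/((-2/307*981/7)) = -40253/(-1962/2149) = -40253*(-2149/1962) = 86503697/1962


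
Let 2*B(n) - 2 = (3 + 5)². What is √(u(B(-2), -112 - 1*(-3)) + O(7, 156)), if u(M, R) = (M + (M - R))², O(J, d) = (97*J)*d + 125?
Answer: 3*√15186 ≈ 369.69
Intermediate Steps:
B(n) = 33 (B(n) = 1 + (3 + 5)²/2 = 1 + (½)*8² = 1 + (½)*64 = 1 + 32 = 33)
O(J, d) = 125 + 97*J*d (O(J, d) = 97*J*d + 125 = 125 + 97*J*d)
u(M, R) = (-R + 2*M)²
√(u(B(-2), -112 - 1*(-3)) + O(7, 156)) = √((-(-112 - 1*(-3)) + 2*33)² + (125 + 97*7*156)) = √((-(-112 + 3) + 66)² + (125 + 105924)) = √((-1*(-109) + 66)² + 106049) = √((109 + 66)² + 106049) = √(175² + 106049) = √(30625 + 106049) = √136674 = 3*√15186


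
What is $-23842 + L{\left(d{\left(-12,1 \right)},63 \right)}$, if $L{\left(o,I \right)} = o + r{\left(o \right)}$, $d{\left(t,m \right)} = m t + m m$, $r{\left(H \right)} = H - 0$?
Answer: $-23864$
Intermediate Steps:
$r{\left(H \right)} = H$ ($r{\left(H \right)} = H + 0 = H$)
$d{\left(t,m \right)} = m^{2} + m t$ ($d{\left(t,m \right)} = m t + m^{2} = m^{2} + m t$)
$L{\left(o,I \right)} = 2 o$ ($L{\left(o,I \right)} = o + o = 2 o$)
$-23842 + L{\left(d{\left(-12,1 \right)},63 \right)} = -23842 + 2 \cdot 1 \left(1 - 12\right) = -23842 + 2 \cdot 1 \left(-11\right) = -23842 + 2 \left(-11\right) = -23842 - 22 = -23864$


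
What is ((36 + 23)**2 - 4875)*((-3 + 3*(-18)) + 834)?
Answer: -1083138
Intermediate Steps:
((36 + 23)**2 - 4875)*((-3 + 3*(-18)) + 834) = (59**2 - 4875)*((-3 - 54) + 834) = (3481 - 4875)*(-57 + 834) = -1394*777 = -1083138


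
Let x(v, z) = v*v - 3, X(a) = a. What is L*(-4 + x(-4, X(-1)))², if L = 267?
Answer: 21627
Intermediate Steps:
x(v, z) = -3 + v² (x(v, z) = v² - 3 = -3 + v²)
L*(-4 + x(-4, X(-1)))² = 267*(-4 + (-3 + (-4)²))² = 267*(-4 + (-3 + 16))² = 267*(-4 + 13)² = 267*9² = 267*81 = 21627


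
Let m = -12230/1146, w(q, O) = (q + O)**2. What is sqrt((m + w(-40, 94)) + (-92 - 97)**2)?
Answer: sqrt(12682143678)/573 ≈ 196.54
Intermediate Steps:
w(q, O) = (O + q)**2
m = -6115/573 (m = -12230*1/1146 = -6115/573 ≈ -10.672)
sqrt((m + w(-40, 94)) + (-92 - 97)**2) = sqrt((-6115/573 + (94 - 40)**2) + (-92 - 97)**2) = sqrt((-6115/573 + 54**2) + (-189)**2) = sqrt((-6115/573 + 2916) + 35721) = sqrt(1664753/573 + 35721) = sqrt(22132886/573) = sqrt(12682143678)/573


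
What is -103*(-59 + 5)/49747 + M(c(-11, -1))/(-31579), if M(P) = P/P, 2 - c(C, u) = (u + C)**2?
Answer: 175592651/1570960513 ≈ 0.11177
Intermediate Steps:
c(C, u) = 2 - (C + u)**2 (c(C, u) = 2 - (u + C)**2 = 2 - (C + u)**2)
M(P) = 1
-103*(-59 + 5)/49747 + M(c(-11, -1))/(-31579) = -103*(-59 + 5)/49747 + 1/(-31579) = -103*(-54)*(1/49747) + 1*(-1/31579) = 5562*(1/49747) - 1/31579 = 5562/49747 - 1/31579 = 175592651/1570960513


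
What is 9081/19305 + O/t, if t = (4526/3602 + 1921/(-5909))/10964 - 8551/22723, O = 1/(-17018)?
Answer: 1427835568262549485898/3034381295874287452665 ≈ 0.47055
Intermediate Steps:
O = -1/17018 ≈ -5.8761e-5
t = -498753076072359/1325660763867974 (t = (4526*(1/3602) + 1921*(-1/5909))*(1/10964) - 8551*1/22723 = (2263/1801 - 1921/5909)*(1/10964) - 8551/22723 = (9912346/10642109)*(1/10964) - 8551/22723 = 4956173/58340041538 - 8551/22723 = -498753076072359/1325660763867974 ≈ -0.37623)
9081/19305 + O/t = 9081/19305 - 1/(17018*(-498753076072359/1325660763867974)) = 9081*(1/19305) - 1/17018*(-1325660763867974/498753076072359) = 1009/2145 + 662830381933987/4243889924299702731 = 1427835568262549485898/3034381295874287452665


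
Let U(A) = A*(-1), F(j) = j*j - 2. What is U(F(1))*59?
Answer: 59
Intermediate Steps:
F(j) = -2 + j**2 (F(j) = j**2 - 2 = -2 + j**2)
U(A) = -A
U(F(1))*59 = -(-2 + 1**2)*59 = -(-2 + 1)*59 = -1*(-1)*59 = 1*59 = 59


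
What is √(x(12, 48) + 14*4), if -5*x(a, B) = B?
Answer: 2*√290/5 ≈ 6.8118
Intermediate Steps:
x(a, B) = -B/5
√(x(12, 48) + 14*4) = √(-⅕*48 + 14*4) = √(-48/5 + 56) = √(232/5) = 2*√290/5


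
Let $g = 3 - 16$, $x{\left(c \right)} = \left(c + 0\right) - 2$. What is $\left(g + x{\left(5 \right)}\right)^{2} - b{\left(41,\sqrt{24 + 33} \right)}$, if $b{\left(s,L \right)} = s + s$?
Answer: $18$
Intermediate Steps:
$x{\left(c \right)} = -2 + c$ ($x{\left(c \right)} = c - 2 = -2 + c$)
$g = -13$
$b{\left(s,L \right)} = 2 s$
$\left(g + x{\left(5 \right)}\right)^{2} - b{\left(41,\sqrt{24 + 33} \right)} = \left(-13 + \left(-2 + 5\right)\right)^{2} - 2 \cdot 41 = \left(-13 + 3\right)^{2} - 82 = \left(-10\right)^{2} - 82 = 100 - 82 = 18$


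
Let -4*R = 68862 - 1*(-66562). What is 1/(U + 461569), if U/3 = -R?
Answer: 1/563137 ≈ 1.7758e-6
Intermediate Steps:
R = -33856 (R = -(68862 - 1*(-66562))/4 = -(68862 + 66562)/4 = -¼*135424 = -33856)
U = 101568 (U = 3*(-1*(-33856)) = 3*33856 = 101568)
1/(U + 461569) = 1/(101568 + 461569) = 1/563137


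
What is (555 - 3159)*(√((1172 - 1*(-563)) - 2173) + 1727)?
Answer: -4497108 - 2604*I*√438 ≈ -4.4971e+6 - 54498.0*I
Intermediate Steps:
(555 - 3159)*(√((1172 - 1*(-563)) - 2173) + 1727) = -2604*(√((1172 + 563) - 2173) + 1727) = -2604*(√(1735 - 2173) + 1727) = -2604*(√(-438) + 1727) = -2604*(I*√438 + 1727) = -2604*(1727 + I*√438) = -4497108 - 2604*I*√438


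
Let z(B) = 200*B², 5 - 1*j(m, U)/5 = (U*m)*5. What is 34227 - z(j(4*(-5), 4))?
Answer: -820090773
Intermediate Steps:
j(m, U) = 25 - 25*U*m (j(m, U) = 25 - 5*U*m*5 = 25 - 25*U*m)
34227 - z(j(4*(-5), 4)) = 34227 - 200*(25 - 25*4*4*(-5))² = 34227 - 200*(25 - 25*4*(-20))² = 34227 - 200*(25 + 2000)² = 34227 - 200*2025² = 34227 - 200*4100625 = 34227 - 1*820125000 = 34227 - 820125000 = -820090773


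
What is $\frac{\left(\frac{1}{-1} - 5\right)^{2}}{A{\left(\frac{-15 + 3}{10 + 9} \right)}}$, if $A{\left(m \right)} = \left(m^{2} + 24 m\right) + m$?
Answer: $- \frac{1083}{463} \approx -2.3391$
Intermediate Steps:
$A{\left(m \right)} = m^{2} + 25 m$
$\frac{\left(\frac{1}{-1} - 5\right)^{2}}{A{\left(\frac{-15 + 3}{10 + 9} \right)}} = \frac{\left(\frac{1}{-1} - 5\right)^{2}}{\frac{-15 + 3}{10 + 9} \left(25 + \frac{-15 + 3}{10 + 9}\right)} = \frac{\left(-1 - 5\right)^{2}}{- \frac{12}{19} \left(25 - \frac{12}{19}\right)} = \frac{\left(-6\right)^{2}}{\left(-12\right) \frac{1}{19} \left(25 - \frac{12}{19}\right)} = \frac{36}{\left(- \frac{12}{19}\right) \left(25 - \frac{12}{19}\right)} = \frac{36}{\left(- \frac{12}{19}\right) \frac{463}{19}} = \frac{36}{- \frac{5556}{361}} = 36 \left(- \frac{361}{5556}\right) = - \frac{1083}{463}$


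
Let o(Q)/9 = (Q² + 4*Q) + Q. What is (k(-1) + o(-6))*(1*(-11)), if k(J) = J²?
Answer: -605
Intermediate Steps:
o(Q) = 9*Q² + 45*Q (o(Q) = 9*((Q² + 4*Q) + Q) = 9*(Q² + 5*Q) = 9*Q² + 45*Q)
(k(-1) + o(-6))*(1*(-11)) = ((-1)² + 9*(-6)*(5 - 6))*(1*(-11)) = (1 + 9*(-6)*(-1))*(-11) = (1 + 54)*(-11) = 55*(-11) = -605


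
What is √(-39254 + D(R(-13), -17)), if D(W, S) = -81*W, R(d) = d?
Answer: I*√38201 ≈ 195.45*I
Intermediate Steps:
√(-39254 + D(R(-13), -17)) = √(-39254 - 81*(-13)) = √(-39254 + 1053) = √(-38201) = I*√38201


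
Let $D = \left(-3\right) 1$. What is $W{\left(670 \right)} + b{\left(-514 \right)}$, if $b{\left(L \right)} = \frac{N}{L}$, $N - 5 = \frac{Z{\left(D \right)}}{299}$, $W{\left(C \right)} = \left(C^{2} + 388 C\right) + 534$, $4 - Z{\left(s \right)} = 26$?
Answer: $\frac{109023924811}{153686} \approx 7.0939 \cdot 10^{5}$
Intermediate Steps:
$D = -3$
$Z{\left(s \right)} = -22$ ($Z{\left(s \right)} = 4 - 26 = -22$)
$W{\left(C \right)} = 534 + C^{2} + 388 C$
$N = \frac{1473}{299}$ ($N = 5 - \frac{22}{299} = \frac{1473}{299} \approx 4.9264$)
$b{\left(L \right)} = \frac{1473}{299 L}$
$W{\left(670 \right)} + b{\left(-514 \right)} = \left(534 + 670^{2} + 388 \cdot 670\right) + \frac{1473}{299 \left(-514\right)} = \left(534 + 448900 + 259960\right) + \frac{1473}{299} \left(- \frac{1}{514}\right) = 709394 - \frac{1473}{153686} = \frac{109023924811}{153686}$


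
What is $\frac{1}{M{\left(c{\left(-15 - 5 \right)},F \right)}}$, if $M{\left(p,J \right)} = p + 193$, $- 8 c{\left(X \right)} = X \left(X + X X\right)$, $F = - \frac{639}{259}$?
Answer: $\frac{1}{1143} \approx 0.00087489$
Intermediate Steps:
$F = - \frac{639}{259}$ ($F = \left(-639\right) \frac{1}{259} = - \frac{639}{259} \approx -2.4672$)
$c{\left(X \right)} = - \frac{X \left(X + X^{2}\right)}{8}$ ($c{\left(X \right)} = - \frac{X \left(X + X X\right)}{8} = - \frac{X \left(X + X^{2}\right)}{8}$)
$M{\left(p,J \right)} = 193 + p$
$\frac{1}{M{\left(c{\left(-15 - 5 \right)},F \right)}} = \frac{1}{193 + \frac{\left(-15 - 5\right)^{2} \left(-1 - \left(-15 - 5\right)\right)}{8}} = \frac{1}{193 + \frac{\left(-20\right)^{2} \left(-1 - -20\right)}{8}} = \frac{1}{193 + \frac{1}{8} \cdot 400 \left(-1 + 20\right)} = \frac{1}{193 + \frac{1}{8} \cdot 400 \cdot 19} = \frac{1}{193 + 950} = \frac{1}{1143}$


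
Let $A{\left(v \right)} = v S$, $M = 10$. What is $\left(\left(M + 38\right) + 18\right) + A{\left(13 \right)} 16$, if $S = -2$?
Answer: $-350$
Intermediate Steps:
$A{\left(v \right)} = - 2 v$ ($A{\left(v \right)} = v \left(-2\right) = - 2 v$)
$\left(\left(M + 38\right) + 18\right) + A{\left(13 \right)} 16 = \left(\left(10 + 38\right) + 18\right) + \left(-2\right) 13 \cdot 16 = \left(48 + 18\right) - 416 = 66 - 416 = -350$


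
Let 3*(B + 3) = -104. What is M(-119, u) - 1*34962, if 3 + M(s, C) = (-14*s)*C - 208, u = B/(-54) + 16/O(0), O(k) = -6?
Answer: -3114740/81 ≈ -38454.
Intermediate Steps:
B = -113/3 (B = -3 + (⅓)*(-104) = -3 - 104/3 = -113/3 ≈ -37.667)
u = -319/162 (u = -113/3/(-54) + 16/(-6) = -113/3*(-1/54) + 16*(-⅙) = 113/162 - 8/3 = -319/162 ≈ -1.9691)
M(s, C) = -211 - 14*C*s (M(s, C) = -3 + ((-14*s)*C - 208) = -3 + (-14*C*s - 208) = -3 + (-208 - 14*C*s) = -211 - 14*C*s)
M(-119, u) - 1*34962 = (-211 - 14*(-319/162)*(-119)) - 1*34962 = (-211 - 265727/81) - 34962 = -282818/81 - 34962 = -3114740/81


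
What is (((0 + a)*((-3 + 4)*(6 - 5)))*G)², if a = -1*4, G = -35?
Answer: 19600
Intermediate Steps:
a = -4
(((0 + a)*((-3 + 4)*(6 - 5)))*G)² = (((0 - 4)*((-3 + 4)*(6 - 5)))*(-35))² = (-4*(-35))² = 140² = 19600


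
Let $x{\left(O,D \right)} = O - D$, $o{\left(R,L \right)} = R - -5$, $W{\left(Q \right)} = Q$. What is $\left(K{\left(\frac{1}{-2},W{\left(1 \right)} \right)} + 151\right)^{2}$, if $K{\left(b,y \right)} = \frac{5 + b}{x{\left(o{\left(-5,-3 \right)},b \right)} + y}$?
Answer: $23716$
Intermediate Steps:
$o{\left(R,L \right)} = 5 + R$ ($o{\left(R,L \right)} = R + 5 = 5 + R$)
$K{\left(b,y \right)} = \frac{5 + b}{y - b}$ ($K{\left(b,y \right)} = \frac{5 + b}{\left(\left(5 - 5\right) - b\right) + y} = \frac{5 + b}{\left(0 - b\right) + y} = \frac{5 + b}{- b + y} = \frac{5 + b}{y - b}$)
$\left(K{\left(\frac{1}{-2},W{\left(1 \right)} \right)} + 151\right)^{2} = \left(\frac{5 + \frac{1}{-2}}{1 - \frac{1}{-2}} + 151\right)^{2} = \left(\frac{5 - \frac{1}{2}}{1 - - \frac{1}{2}} + 151\right)^{2} = \left(\frac{1}{1 + \frac{1}{2}} \cdot \frac{9}{2} + 151\right)^{2} = \left(\frac{1}{\frac{3}{2}} \cdot \frac{9}{2} + 151\right)^{2} = \left(\frac{2}{3} \cdot \frac{9}{2} + 151\right)^{2} = \left(3 + 151\right)^{2} = 154^{2} = 23716$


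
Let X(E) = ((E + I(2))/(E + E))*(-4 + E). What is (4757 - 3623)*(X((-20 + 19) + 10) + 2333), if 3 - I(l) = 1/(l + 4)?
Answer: 5298699/2 ≈ 2.6493e+6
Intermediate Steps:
I(l) = 3 - 1/(4 + l) (I(l) = 3 - 1/(l + 4) = 3 - 1/(4 + l))
X(E) = (-4 + E)*(17/6 + E)/(2*E) (X(E) = ((E + (11 + 3*2)/(4 + 2))/(E + E))*(-4 + E) = ((E + (11 + 6)/6)/((2*E)))*(-4 + E) = ((E + (⅙)*17)*(1/(2*E)))*(-4 + E) = ((E + 17/6)*(1/(2*E)))*(-4 + E) = ((17/6 + E)*(1/(2*E)))*(-4 + E) = ((17/6 + E)/(2*E))*(-4 + E) = (-4 + E)*(17/6 + E)/(2*E))
(4757 - 3623)*(X((-20 + 19) + 10) + 2333) = (4757 - 3623)*((-68 + ((-20 + 19) + 10)*(-7 + 6*((-20 + 19) + 10)))/(12*((-20 + 19) + 10)) + 2333) = 1134*((-68 + (-1 + 10)*(-7 + 6*(-1 + 10)))/(12*(-1 + 10)) + 2333) = 1134*((1/12)*(-68 + 9*(-7 + 6*9))/9 + 2333) = 1134*((1/12)*(⅑)*(-68 + 9*(-7 + 54)) + 2333) = 1134*((1/12)*(⅑)*(-68 + 9*47) + 2333) = 1134*((1/12)*(⅑)*(-68 + 423) + 2333) = 1134*((1/12)*(⅑)*355 + 2333) = 1134*(355/108 + 2333) = 1134*(252319/108) = 5298699/2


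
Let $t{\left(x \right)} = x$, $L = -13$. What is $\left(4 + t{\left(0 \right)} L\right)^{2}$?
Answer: $16$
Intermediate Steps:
$\left(4 + t{\left(0 \right)} L\right)^{2} = \left(4 + 0 \left(-13\right)\right)^{2} = \left(4 + 0\right)^{2} = 4^{2} = 16$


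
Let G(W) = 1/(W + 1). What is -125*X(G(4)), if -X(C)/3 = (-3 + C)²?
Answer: 2940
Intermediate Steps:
G(W) = 1/(1 + W)
X(C) = -3*(-3 + C)²
-125*X(G(4)) = -(-375)*(-3 + 1/(1 + 4))² = -(-375)*(-3 + 1/5)² = -(-375)*(-3 + ⅕)² = -(-375)*(-14/5)² = -(-375)*196/25 = -125*(-588/25) = 2940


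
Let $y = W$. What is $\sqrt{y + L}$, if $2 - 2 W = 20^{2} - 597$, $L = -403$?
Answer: $\frac{i \sqrt{1214}}{2} \approx 17.421 i$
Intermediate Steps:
$W = \frac{199}{2}$ ($W = 1 - \frac{20^{2} - 597}{2} = 1 - \frac{400 - 597}{2} = 1 - - \frac{197}{2} = 1 + \frac{197}{2} = \frac{199}{2} \approx 99.5$)
$y = \frac{199}{2} \approx 99.5$
$\sqrt{y + L} = \sqrt{\frac{199}{2} - 403} = \sqrt{- \frac{607}{2}} = \frac{i \sqrt{1214}}{2}$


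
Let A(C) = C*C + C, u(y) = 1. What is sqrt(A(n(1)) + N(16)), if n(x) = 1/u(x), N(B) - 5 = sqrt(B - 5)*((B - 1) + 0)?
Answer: sqrt(7 + 15*sqrt(11)) ≈ 7.5332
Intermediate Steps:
N(B) = 5 + sqrt(-5 + B)*(-1 + B) (N(B) = 5 + sqrt(B - 5)*((B - 1) + 0) = 5 + sqrt(-5 + B)*((-1 + B) + 0) = 5 + sqrt(-5 + B)*(-1 + B))
n(x) = 1 (n(x) = 1/1 = 1)
A(C) = C + C**2 (A(C) = C**2 + C = C + C**2)
sqrt(A(n(1)) + N(16)) = sqrt(1*(1 + 1) + (5 - sqrt(-5 + 16) + 16*sqrt(-5 + 16))) = sqrt(1*2 + (5 - sqrt(11) + 16*sqrt(11))) = sqrt(2 + (5 + 15*sqrt(11))) = sqrt(7 + 15*sqrt(11))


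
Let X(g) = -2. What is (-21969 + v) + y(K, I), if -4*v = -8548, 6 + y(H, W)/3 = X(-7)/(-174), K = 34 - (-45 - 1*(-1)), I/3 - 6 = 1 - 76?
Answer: -575649/29 ≈ -19850.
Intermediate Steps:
I = -207 (I = 18 + 3*(1 - 76) = 18 + 3*(-75) = 18 - 225 = -207)
K = 78 (K = 34 - (-45 + 1) = 34 - 1*(-44) = 34 + 44 = 78)
y(H, W) = -521/29 (y(H, W) = -18 + 3*(-2/(-174)) = -18 + 3*(-2*(-1/174)) = -18 + 3*(1/87) = -18 + 1/29 = -521/29)
v = 2137 (v = -¼*(-8548) = 2137)
(-21969 + v) + y(K, I) = (-21969 + 2137) - 521/29 = -19832 - 521/29 = -575649/29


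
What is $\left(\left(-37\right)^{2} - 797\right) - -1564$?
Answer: $2136$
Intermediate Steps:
$\left(\left(-37\right)^{2} - 797\right) - -1564 = \left(1369 - 797\right) + 1564 = 572 + 1564 = 2136$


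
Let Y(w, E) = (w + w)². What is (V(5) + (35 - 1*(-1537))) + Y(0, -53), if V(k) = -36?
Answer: 1536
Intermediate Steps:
Y(w, E) = 4*w² (Y(w, E) = (2*w)² = 4*w²)
(V(5) + (35 - 1*(-1537))) + Y(0, -53) = (-36 + (35 - 1*(-1537))) + 4*0² = (-36 + (35 + 1537)) + 4*0 = (-36 + 1572) + 0 = 1536 + 0 = 1536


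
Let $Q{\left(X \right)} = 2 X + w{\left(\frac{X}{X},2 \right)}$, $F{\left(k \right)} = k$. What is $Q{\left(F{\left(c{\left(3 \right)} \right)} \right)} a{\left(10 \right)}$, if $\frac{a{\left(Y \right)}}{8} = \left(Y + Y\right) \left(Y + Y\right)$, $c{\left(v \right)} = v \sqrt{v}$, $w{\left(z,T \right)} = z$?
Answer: $3200 + 19200 \sqrt{3} \approx 36455.0$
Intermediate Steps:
$c{\left(v \right)} = v^{\frac{3}{2}}$
$a{\left(Y \right)} = 32 Y^{2}$ ($a{\left(Y \right)} = 8 \left(Y + Y\right) \left(Y + Y\right) = 8 \cdot 2 Y 2 Y = 8 \cdot 4 Y^{2} = 32 Y^{2}$)
$Q{\left(X \right)} = 1 + 2 X$ ($Q{\left(X \right)} = 2 X + \frac{X}{X} = 2 X + 1 = 1 + 2 X$)
$Q{\left(F{\left(c{\left(3 \right)} \right)} \right)} a{\left(10 \right)} = \left(1 + 2 \cdot 3^{\frac{3}{2}}\right) 32 \cdot 10^{2} = \left(1 + 2 \cdot 3 \sqrt{3}\right) 32 \cdot 100 = \left(1 + 6 \sqrt{3}\right) 3200 = 3200 + 19200 \sqrt{3}$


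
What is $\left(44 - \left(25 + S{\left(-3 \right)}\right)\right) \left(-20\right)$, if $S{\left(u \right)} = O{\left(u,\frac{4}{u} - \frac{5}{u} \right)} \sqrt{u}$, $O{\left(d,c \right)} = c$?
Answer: $-380 + \frac{20 i \sqrt{3}}{3} \approx -380.0 + 11.547 i$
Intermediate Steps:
$S{\left(u \right)} = - \frac{1}{\sqrt{u}}$ ($S{\left(u \right)} = \left(\frac{4}{u} - \frac{5}{u}\right) \sqrt{u} = - \frac{1}{u} \sqrt{u} = - \frac{1}{\sqrt{u}}$)
$\left(44 - \left(25 + S{\left(-3 \right)}\right)\right) \left(-20\right) = \left(44 - \left(25 - \frac{1}{\sqrt{-3}}\right)\right) \left(-20\right) = \left(44 - \left(25 - - \frac{i \sqrt{3}}{3}\right)\right) \left(-20\right) = \left(44 - \left(25 + \frac{i \sqrt{3}}{3}\right)\right) \left(-20\right) = \left(19 - \frac{i \sqrt{3}}{3}\right) \left(-20\right) = -380 + \frac{20 i \sqrt{3}}{3}$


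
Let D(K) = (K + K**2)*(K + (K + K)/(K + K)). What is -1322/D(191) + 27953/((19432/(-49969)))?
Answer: -614674116826817/8551323648 ≈ -71881.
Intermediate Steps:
D(K) = (1 + K)*(K + K**2) (D(K) = (K + K**2)*(K + (2*K)/((2*K))) = (K + K**2)*(K + (2*K)*(1/(2*K))) = (K + K**2)*(K + 1) = (K + K**2)*(1 + K) = (1 + K)*(K + K**2))
-1322/D(191) + 27953/((19432/(-49969))) = -1322*1/(191*(1 + 191**2 + 2*191)) + 27953/((19432/(-49969))) = -1322*1/(191*(1 + 36481 + 382)) + 27953/((19432*(-1/49969))) = -1322/(191*36864) + 27953/(-19432/49969) = -1322/7041024 + 27953*(-49969/19432) = -1322*1/7041024 - 1396783457/19432 = -661/3520512 - 1396783457/19432 = -614674116826817/8551323648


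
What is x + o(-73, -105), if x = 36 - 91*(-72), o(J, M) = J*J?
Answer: 11917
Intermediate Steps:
o(J, M) = J²
x = 6588 (x = 36 + 6552 = 6588)
x + o(-73, -105) = 6588 + (-73)² = 6588 + 5329 = 11917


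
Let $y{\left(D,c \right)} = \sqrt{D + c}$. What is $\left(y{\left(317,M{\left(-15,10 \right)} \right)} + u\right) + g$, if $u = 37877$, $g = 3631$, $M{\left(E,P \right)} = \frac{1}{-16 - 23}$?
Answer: $41508 + \frac{\sqrt{482118}}{39} \approx 41526.0$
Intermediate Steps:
$M{\left(E,P \right)} = - \frac{1}{39}$ ($M{\left(E,P \right)} = \frac{1}{-39} = - \frac{1}{39}$)
$\left(y{\left(317,M{\left(-15,10 \right)} \right)} + u\right) + g = \left(\sqrt{317 - \frac{1}{39}} + 37877\right) + 3631 = \left(\sqrt{\frac{12362}{39}} + 37877\right) + 3631 = \left(\frac{\sqrt{482118}}{39} + 37877\right) + 3631 = \left(37877 + \frac{\sqrt{482118}}{39}\right) + 3631 = 41508 + \frac{\sqrt{482118}}{39}$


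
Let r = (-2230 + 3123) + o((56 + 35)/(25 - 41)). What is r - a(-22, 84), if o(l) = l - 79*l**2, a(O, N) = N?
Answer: -448551/256 ≈ -1752.2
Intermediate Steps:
r = -427047/256 (r = (-2230 + 3123) + ((56 + 35)/(25 - 41))*(1 - 79*(56 + 35)/(25 - 41)) = 893 + (91/(-16))*(1 - 7189/(-16)) = 893 + (91*(-1/16))*(1 - 7189*(-1)/16) = 893 - 91*(1 - 79*(-91/16))/16 = 893 - 91*(1 + 7189/16)/16 = 893 - 91/16*7205/16 = 893 - 655655/256 = -427047/256 ≈ -1668.2)
r - a(-22, 84) = -427047/256 - 1*84 = -427047/256 - 84 = -448551/256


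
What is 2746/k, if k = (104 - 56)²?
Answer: 1373/1152 ≈ 1.1918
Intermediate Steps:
k = 2304 (k = 48² = 2304)
2746/k = 2746/2304 = 2746*(1/2304) = 1373/1152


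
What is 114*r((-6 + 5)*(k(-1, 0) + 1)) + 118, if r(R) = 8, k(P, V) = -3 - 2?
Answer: 1030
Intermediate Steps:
k(P, V) = -5
114*r((-6 + 5)*(k(-1, 0) + 1)) + 118 = 114*8 + 118 = 912 + 118 = 1030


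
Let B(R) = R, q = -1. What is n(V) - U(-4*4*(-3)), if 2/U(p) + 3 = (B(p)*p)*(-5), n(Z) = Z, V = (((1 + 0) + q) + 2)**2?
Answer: 46094/11523 ≈ 4.0002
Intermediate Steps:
V = 4 (V = (((1 + 0) - 1) + 2)**2 = ((1 - 1) + 2)**2 = (0 + 2)**2 = 2**2 = 4)
U(p) = 2/(-3 - 5*p**2) (U(p) = 2/(-3 + (p*p)*(-5)) = 2/(-3 + p**2*(-5)) = 2/(-3 - 5*p**2))
n(V) - U(-4*4*(-3)) = 4 - (-2)/(3 + 5*(-4*4*(-3))**2) = 4 - (-2)/(3 + 5*(-16*(-3))**2) = 4 - (-2)/(3 + 5*48**2) = 4 - (-2)/(3 + 5*2304) = 4 - (-2)/(3 + 11520) = 4 - (-2)/11523 = 4 - 1*(-2/11523) = 4 + 2/11523 = 46094/11523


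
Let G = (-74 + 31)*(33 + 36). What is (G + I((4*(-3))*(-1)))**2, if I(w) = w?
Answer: 8732025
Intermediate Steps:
G = -2967 (G = -43*69 = -2967)
(G + I((4*(-3))*(-1)))**2 = (-2967 + (4*(-3))*(-1))**2 = (-2967 - 12*(-1))**2 = (-2967 + 12)**2 = (-2955)**2 = 8732025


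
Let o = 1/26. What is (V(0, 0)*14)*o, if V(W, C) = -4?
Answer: -28/13 ≈ -2.1538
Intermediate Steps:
o = 1/26 ≈ 0.038462
(V(0, 0)*14)*o = -4*14*(1/26) = -56*1/26 = -28/13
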